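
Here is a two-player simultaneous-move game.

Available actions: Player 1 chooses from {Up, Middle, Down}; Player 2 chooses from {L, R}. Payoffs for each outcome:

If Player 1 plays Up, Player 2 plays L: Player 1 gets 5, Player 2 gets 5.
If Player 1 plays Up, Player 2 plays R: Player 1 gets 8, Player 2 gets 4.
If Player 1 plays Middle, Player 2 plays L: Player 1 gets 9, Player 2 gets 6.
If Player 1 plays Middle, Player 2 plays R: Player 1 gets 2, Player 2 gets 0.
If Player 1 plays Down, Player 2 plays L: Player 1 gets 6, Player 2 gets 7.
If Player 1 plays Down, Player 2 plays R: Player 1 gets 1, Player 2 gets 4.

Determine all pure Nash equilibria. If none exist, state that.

Mark each player's best response to every combination of opponents' strategies; a profile where every player is best-responding is a pure Nash equilibrium.
Player 1 against L: payoffs 5, 9, 6 → best response Middle.
Player 1 against R: payoffs 8, 2, 1 → best response Up.
Player 2 against Up: payoffs 5, 4 → best response L.
Player 2 against Middle: payoffs 6, 0 → best response L.
Player 2 against Down: payoffs 7, 4 → best response L.
Mutual best responses: (Middle, L).

The unique pure-strategy Nash equilibrium is (Middle, L).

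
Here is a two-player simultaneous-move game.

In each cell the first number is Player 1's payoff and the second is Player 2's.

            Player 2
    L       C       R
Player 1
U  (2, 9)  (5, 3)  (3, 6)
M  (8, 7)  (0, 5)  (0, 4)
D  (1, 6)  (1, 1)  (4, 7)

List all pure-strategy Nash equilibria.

(U, L): Player 1 can switch to M (2 → 8). Not NE.
(U, C): Player 2 can switch to L (3 → 9). Not NE.
(U, R): Player 1 can switch to D (3 → 4). Not NE.
(M, L): Player 1 gets 8, best alternative 2; Player 2 gets 7, best alternative 5. No profitable deviation — NE.
(M, C): Player 1 can switch to U (0 → 5). Not NE.
(M, R): Player 1 can switch to U (0 → 3). Not NE.
(D, L): Player 1 can switch to U (1 → 2). Not NE.
(D, C): Player 1 can switch to U (1 → 5). Not NE.
(D, R): Player 1 gets 4, best alternative 3; Player 2 gets 7, best alternative 6. No profitable deviation — NE.

Pure-strategy Nash equilibria: (M, L), (D, R)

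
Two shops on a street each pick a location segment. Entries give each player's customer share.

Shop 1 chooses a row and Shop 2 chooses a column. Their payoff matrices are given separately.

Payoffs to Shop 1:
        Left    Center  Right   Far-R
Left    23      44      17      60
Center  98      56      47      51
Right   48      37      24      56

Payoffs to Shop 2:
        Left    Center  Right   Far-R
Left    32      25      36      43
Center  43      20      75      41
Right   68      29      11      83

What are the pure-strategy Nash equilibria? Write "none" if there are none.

Shop 1 against Left: payoffs 23, 98, 48 → best response Center.
Shop 1 against Center: payoffs 44, 56, 37 → best response Center.
Shop 1 against Right: payoffs 17, 47, 24 → best response Center.
Shop 1 against Far-R: payoffs 60, 51, 56 → best response Left.
Shop 2 against Left: payoffs 32, 25, 36, 43 → best response Far-R.
Shop 2 against Center: payoffs 43, 20, 75, 41 → best response Right.
Shop 2 against Right: payoffs 68, 29, 11, 83 → best response Far-R.
Mutual best responses: (Left, Far-R); (Center, Right).

Pure-strategy Nash equilibria: (Left, Far-R) and (Center, Right)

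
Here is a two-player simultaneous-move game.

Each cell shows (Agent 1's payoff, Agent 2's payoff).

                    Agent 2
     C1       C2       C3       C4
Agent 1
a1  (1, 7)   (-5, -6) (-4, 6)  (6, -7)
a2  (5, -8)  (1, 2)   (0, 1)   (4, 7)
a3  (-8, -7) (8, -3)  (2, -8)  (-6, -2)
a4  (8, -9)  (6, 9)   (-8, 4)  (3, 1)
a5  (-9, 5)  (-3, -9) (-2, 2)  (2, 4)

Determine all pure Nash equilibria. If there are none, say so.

Agent 1 against C1: payoffs 1, 5, -8, 8, -9 → best response a4.
Agent 1 against C2: payoffs -5, 1, 8, 6, -3 → best response a3.
Agent 1 against C3: payoffs -4, 0, 2, -8, -2 → best response a3.
Agent 1 against C4: payoffs 6, 4, -6, 3, 2 → best response a1.
Agent 2 against a1: payoffs 7, -6, 6, -7 → best response C1.
Agent 2 against a2: payoffs -8, 2, 1, 7 → best response C4.
Agent 2 against a3: payoffs -7, -3, -8, -2 → best response C4.
Agent 2 against a4: payoffs -9, 9, 4, 1 → best response C2.
Agent 2 against a5: payoffs 5, -9, 2, 4 → best response C1.
No profile is a mutual best response for all players.

There is no pure-strategy Nash equilibrium.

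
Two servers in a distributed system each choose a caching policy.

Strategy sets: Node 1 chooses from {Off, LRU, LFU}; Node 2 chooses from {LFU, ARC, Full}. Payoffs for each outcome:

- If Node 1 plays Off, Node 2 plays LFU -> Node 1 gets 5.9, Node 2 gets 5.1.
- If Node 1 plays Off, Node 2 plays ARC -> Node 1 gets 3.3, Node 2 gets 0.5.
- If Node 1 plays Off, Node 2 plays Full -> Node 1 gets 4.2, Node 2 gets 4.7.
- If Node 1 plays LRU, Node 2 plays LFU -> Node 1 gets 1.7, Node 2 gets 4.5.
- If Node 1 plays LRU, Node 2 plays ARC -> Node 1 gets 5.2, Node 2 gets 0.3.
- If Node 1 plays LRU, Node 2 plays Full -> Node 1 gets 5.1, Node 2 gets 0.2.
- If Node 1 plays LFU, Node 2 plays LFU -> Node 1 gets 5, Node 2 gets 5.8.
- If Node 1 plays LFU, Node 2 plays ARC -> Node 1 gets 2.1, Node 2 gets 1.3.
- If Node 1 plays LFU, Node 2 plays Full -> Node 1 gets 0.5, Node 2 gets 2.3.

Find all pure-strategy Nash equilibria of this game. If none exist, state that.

The unique pure-strategy Nash equilibrium is (Off, LFU).

Node 1 against LFU: payoffs 5.9, 1.7, 5 → best response Off.
Node 1 against ARC: payoffs 3.3, 5.2, 2.1 → best response LRU.
Node 1 against Full: payoffs 4.2, 5.1, 0.5 → best response LRU.
Node 2 against Off: payoffs 5.1, 0.5, 4.7 → best response LFU.
Node 2 against LRU: payoffs 4.5, 0.3, 0.2 → best response LFU.
Node 2 against LFU: payoffs 5.8, 1.3, 2.3 → best response LFU.
Mutual best responses: (Off, LFU).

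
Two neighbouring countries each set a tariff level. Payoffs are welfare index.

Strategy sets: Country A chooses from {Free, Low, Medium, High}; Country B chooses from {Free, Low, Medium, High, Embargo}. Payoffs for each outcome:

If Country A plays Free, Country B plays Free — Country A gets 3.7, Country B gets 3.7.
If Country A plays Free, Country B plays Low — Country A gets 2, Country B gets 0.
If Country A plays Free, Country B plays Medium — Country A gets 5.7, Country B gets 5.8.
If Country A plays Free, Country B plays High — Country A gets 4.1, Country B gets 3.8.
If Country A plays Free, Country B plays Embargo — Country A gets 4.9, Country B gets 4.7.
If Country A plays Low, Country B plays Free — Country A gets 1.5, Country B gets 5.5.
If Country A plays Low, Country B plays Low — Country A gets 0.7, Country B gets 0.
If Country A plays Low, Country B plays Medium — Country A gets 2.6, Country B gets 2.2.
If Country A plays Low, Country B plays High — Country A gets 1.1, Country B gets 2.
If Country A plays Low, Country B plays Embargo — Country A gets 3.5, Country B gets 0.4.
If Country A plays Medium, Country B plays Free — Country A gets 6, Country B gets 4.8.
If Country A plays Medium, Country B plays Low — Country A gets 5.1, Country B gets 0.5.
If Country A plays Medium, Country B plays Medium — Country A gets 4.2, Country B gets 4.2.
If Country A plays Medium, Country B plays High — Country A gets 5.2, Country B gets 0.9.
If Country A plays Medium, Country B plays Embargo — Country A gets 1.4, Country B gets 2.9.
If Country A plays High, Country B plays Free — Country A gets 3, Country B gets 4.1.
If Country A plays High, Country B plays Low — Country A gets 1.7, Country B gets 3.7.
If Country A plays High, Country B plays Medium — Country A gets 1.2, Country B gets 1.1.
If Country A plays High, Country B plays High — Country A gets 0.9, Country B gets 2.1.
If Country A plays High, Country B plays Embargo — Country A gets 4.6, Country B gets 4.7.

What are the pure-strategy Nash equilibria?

Pure-strategy Nash equilibria: (Free, Medium) and (Medium, Free)

Check each profile: it is a Nash equilibrium iff no player can strictly gain by switching unilaterally.
(Free, Free): Country A can switch to Medium (3.7 → 6). Not NE.
(Free, Low): Country A can switch to Medium (2 → 5.1). Not NE.
(Free, Medium): Country A gets 5.7, best alternative 4.2; Country B gets 5.8, best alternative 4.7. No profitable deviation — NE.
(Free, High): Country A can switch to Medium (4.1 → 5.2). Not NE.
(Free, Embargo): Country B can switch to Medium (4.7 → 5.8). Not NE.
(Low, Free): Country A can switch to Free (1.5 → 3.7). Not NE.
(Low, Low): Country A can switch to Free (0.7 → 2). Not NE.
(Medium, Free): Country A gets 6, best alternative 3.7; Country B gets 4.8, best alternative 4.2. No profitable deviation — NE.
(The remaining 12 profiles each have a profitable deviation by the same check.)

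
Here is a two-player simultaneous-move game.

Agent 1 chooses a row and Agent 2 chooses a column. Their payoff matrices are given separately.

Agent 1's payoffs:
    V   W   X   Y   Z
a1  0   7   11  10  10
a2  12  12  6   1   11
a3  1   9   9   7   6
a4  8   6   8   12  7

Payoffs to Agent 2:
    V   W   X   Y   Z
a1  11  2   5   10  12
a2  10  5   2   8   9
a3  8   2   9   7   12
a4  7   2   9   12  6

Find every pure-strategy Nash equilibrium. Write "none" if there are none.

The pure Nash equilibria are (a2, V), (a4, Y).

Agent 1 against V: payoffs 0, 12, 1, 8 → best response a2.
Agent 1 against W: payoffs 7, 12, 9, 6 → best response a2.
Agent 1 against X: payoffs 11, 6, 9, 8 → best response a1.
Agent 1 against Y: payoffs 10, 1, 7, 12 → best response a4.
Agent 1 against Z: payoffs 10, 11, 6, 7 → best response a2.
Agent 2 against a1: payoffs 11, 2, 5, 10, 12 → best response Z.
Agent 2 against a2: payoffs 10, 5, 2, 8, 9 → best response V.
Agent 2 against a3: payoffs 8, 2, 9, 7, 12 → best response Z.
Agent 2 against a4: payoffs 7, 2, 9, 12, 6 → best response Y.
Mutual best responses: (a2, V); (a4, Y).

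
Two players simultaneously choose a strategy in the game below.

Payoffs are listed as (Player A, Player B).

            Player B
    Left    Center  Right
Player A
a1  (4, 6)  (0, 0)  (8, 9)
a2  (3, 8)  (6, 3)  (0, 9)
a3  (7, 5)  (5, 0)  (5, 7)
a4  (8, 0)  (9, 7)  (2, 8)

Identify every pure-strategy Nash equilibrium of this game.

Mark each player's best response to every combination of opponents' strategies; a profile where every player is best-responding is a pure Nash equilibrium.
Player A against Left: payoffs 4, 3, 7, 8 → best response a4.
Player A against Center: payoffs 0, 6, 5, 9 → best response a4.
Player A against Right: payoffs 8, 0, 5, 2 → best response a1.
Player B against a1: payoffs 6, 0, 9 → best response Right.
Player B against a2: payoffs 8, 3, 9 → best response Right.
Player B against a3: payoffs 5, 0, 7 → best response Right.
Player B against a4: payoffs 0, 7, 8 → best response Right.
Mutual best responses: (a1, Right).

Pure NE: (a1, Right)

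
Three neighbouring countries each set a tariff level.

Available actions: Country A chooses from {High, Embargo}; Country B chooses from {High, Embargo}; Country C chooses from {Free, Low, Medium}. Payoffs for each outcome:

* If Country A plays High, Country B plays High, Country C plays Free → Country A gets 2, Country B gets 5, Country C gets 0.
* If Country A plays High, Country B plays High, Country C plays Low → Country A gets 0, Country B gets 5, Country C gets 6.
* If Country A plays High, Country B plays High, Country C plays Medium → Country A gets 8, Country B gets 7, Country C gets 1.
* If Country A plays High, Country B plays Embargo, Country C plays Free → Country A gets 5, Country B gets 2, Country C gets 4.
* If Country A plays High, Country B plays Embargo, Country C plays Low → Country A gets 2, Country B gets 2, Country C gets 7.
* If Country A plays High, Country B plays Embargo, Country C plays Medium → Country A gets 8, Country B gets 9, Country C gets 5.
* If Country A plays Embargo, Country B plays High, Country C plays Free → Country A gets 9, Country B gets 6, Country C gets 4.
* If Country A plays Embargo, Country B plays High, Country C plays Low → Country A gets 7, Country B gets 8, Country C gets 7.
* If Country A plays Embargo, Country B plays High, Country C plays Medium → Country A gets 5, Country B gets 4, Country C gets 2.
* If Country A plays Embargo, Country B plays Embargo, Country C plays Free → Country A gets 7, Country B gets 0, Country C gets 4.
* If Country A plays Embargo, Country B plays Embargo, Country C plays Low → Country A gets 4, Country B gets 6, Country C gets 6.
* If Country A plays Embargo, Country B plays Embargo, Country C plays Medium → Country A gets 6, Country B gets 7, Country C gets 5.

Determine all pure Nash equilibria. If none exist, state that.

(Embargo, High, Low)

(High, High, Free): Country A can switch to Embargo (2 → 9). Not NE.
(High, High, Low): Country A can switch to Embargo (0 → 7). Not NE.
(High, High, Medium): Country B can switch to Embargo (7 → 9). Not NE.
(High, Embargo, Free): Country A can switch to Embargo (5 → 7). Not NE.
(High, Embargo, Low): Country A can switch to Embargo (2 → 4). Not NE.
(High, Embargo, Medium): Country C can switch to Low (5 → 7). Not NE.
(Embargo, High, Free): Country C can switch to Low (4 → 7). Not NE.
(Embargo, High, Low): Country A gets 7, best alternative 0; Country B gets 8, best alternative 6; Country C gets 7, best alternative 4. No profitable deviation — NE.
(Embargo, High, Medium): Country A can switch to High (5 → 8). Not NE.
(Embargo, Embargo, Free): Country B can switch to High (0 → 6). Not NE.
(Embargo, Embargo, Low): Country B can switch to High (6 → 8). Not NE.
(The remaining 1 profile has a profitable deviation by the same check.)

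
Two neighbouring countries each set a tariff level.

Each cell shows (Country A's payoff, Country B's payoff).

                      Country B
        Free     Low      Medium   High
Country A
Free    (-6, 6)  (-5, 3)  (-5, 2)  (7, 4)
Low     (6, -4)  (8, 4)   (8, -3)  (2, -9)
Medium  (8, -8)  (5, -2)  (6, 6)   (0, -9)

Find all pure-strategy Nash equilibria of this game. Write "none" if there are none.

Country A against Free: payoffs -6, 6, 8 → best response Medium.
Country A against Low: payoffs -5, 8, 5 → best response Low.
Country A against Medium: payoffs -5, 8, 6 → best response Low.
Country A against High: payoffs 7, 2, 0 → best response Free.
Country B against Free: payoffs 6, 3, 2, 4 → best response Free.
Country B against Low: payoffs -4, 4, -3, -9 → best response Low.
Country B against Medium: payoffs -8, -2, 6, -9 → best response Medium.
Mutual best responses: (Low, Low).

(Low, Low)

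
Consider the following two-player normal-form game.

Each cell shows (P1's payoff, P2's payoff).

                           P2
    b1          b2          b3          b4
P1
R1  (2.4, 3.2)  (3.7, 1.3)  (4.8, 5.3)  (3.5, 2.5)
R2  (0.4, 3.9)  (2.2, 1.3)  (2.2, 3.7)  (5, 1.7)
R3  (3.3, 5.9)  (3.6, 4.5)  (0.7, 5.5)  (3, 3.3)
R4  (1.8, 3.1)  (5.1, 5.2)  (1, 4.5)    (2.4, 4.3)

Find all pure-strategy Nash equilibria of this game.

The pure Nash equilibria are (R1, b3), (R3, b1), (R4, b2).

For each player, find the best response to each opponent profile; mutual best responses are the pure NE.
P1 against b1: payoffs 2.4, 0.4, 3.3, 1.8 → best response R3.
P1 against b2: payoffs 3.7, 2.2, 3.6, 5.1 → best response R4.
P1 against b3: payoffs 4.8, 2.2, 0.7, 1 → best response R1.
P1 against b4: payoffs 3.5, 5, 3, 2.4 → best response R2.
P2 against R1: payoffs 3.2, 1.3, 5.3, 2.5 → best response b3.
P2 against R2: payoffs 3.9, 1.3, 3.7, 1.7 → best response b1.
P2 against R3: payoffs 5.9, 4.5, 5.5, 3.3 → best response b1.
P2 against R4: payoffs 3.1, 5.2, 4.5, 4.3 → best response b2.
Mutual best responses: (R1, b3); (R3, b1); (R4, b2).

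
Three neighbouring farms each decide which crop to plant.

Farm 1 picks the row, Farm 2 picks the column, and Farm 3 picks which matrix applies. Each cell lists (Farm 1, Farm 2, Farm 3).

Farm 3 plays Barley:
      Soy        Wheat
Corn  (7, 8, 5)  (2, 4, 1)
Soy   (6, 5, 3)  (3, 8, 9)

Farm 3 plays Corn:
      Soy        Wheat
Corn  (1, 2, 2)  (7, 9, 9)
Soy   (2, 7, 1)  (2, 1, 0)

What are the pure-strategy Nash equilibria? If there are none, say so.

Farm 1 against (Soy, Barley): payoffs 7, 6 → best response Corn.
Farm 1 against (Soy, Corn): payoffs 1, 2 → best response Soy.
Farm 1 against (Wheat, Barley): payoffs 2, 3 → best response Soy.
Farm 1 against (Wheat, Corn): payoffs 7, 2 → best response Corn.
Farm 2 against (Corn, Barley): payoffs 8, 4 → best response Soy.
Farm 2 against (Corn, Corn): payoffs 2, 9 → best response Wheat.
Farm 2 against (Soy, Barley): payoffs 5, 8 → best response Wheat.
Farm 2 against (Soy, Corn): payoffs 7, 1 → best response Soy.
Farm 3 against (Corn, Soy): payoffs 5, 2 → best response Barley.
Farm 3 against (Corn, Wheat): payoffs 1, 9 → best response Corn.
Farm 3 against (Soy, Soy): payoffs 3, 1 → best response Barley.
Farm 3 against (Soy, Wheat): payoffs 9, 0 → best response Barley.
Mutual best responses: (Corn, Soy, Barley); (Corn, Wheat, Corn); (Soy, Wheat, Barley).

(Corn, Soy, Barley); (Corn, Wheat, Corn); (Soy, Wheat, Barley)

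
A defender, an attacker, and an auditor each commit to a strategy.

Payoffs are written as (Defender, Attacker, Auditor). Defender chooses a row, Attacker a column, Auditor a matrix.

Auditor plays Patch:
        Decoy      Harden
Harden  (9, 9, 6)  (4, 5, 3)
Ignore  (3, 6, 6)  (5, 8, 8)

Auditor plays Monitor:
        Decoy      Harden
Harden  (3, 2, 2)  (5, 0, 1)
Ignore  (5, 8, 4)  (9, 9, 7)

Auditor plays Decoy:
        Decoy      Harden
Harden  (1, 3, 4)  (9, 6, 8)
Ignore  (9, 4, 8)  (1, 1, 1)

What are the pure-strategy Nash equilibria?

Defender against (Decoy, Patch): payoffs 9, 3 → best response Harden.
Defender against (Decoy, Monitor): payoffs 3, 5 → best response Ignore.
Defender against (Decoy, Decoy): payoffs 1, 9 → best response Ignore.
Defender against (Harden, Patch): payoffs 4, 5 → best response Ignore.
Defender against (Harden, Monitor): payoffs 5, 9 → best response Ignore.
Defender against (Harden, Decoy): payoffs 9, 1 → best response Harden.
Attacker against (Harden, Patch): payoffs 9, 5 → best response Decoy.
Attacker against (Harden, Monitor): payoffs 2, 0 → best response Decoy.
Attacker against (Harden, Decoy): payoffs 3, 6 → best response Harden.
Attacker against (Ignore, Patch): payoffs 6, 8 → best response Harden.
Attacker against (Ignore, Monitor): payoffs 8, 9 → best response Harden.
Attacker against (Ignore, Decoy): payoffs 4, 1 → best response Decoy.
Auditor against (Harden, Decoy): payoffs 6, 2, 4 → best response Patch.
Auditor against (Harden, Harden): payoffs 3, 1, 8 → best response Decoy.
Auditor against (Ignore, Decoy): payoffs 6, 4, 8 → best response Decoy.
Auditor against (Ignore, Harden): payoffs 8, 7, 1 → best response Patch.
Mutual best responses: (Harden, Decoy, Patch); (Harden, Harden, Decoy); (Ignore, Decoy, Decoy); (Ignore, Harden, Patch).

The pure Nash equilibria are (Harden, Decoy, Patch) and (Harden, Harden, Decoy) and (Ignore, Decoy, Decoy) and (Ignore, Harden, Patch).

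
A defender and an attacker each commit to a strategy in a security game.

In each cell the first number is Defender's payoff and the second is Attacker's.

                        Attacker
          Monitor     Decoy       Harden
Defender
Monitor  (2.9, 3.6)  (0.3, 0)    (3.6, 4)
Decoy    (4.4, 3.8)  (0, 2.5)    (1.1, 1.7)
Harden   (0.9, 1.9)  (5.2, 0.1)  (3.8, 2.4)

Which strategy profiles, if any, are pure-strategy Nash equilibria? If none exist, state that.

(Decoy, Monitor); (Harden, Harden)

Defender against Monitor: payoffs 2.9, 4.4, 0.9 → best response Decoy.
Defender against Decoy: payoffs 0.3, 0, 5.2 → best response Harden.
Defender against Harden: payoffs 3.6, 1.1, 3.8 → best response Harden.
Attacker against Monitor: payoffs 3.6, 0, 4 → best response Harden.
Attacker against Decoy: payoffs 3.8, 2.5, 1.7 → best response Monitor.
Attacker against Harden: payoffs 1.9, 0.1, 2.4 → best response Harden.
Mutual best responses: (Decoy, Monitor); (Harden, Harden).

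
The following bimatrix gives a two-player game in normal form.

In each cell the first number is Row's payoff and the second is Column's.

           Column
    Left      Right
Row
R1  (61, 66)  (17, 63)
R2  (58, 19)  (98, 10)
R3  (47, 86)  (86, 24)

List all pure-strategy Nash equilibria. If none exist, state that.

Pure NE: (R1, Left)

Row against Left: payoffs 61, 58, 47 → best response R1.
Row against Right: payoffs 17, 98, 86 → best response R2.
Column against R1: payoffs 66, 63 → best response Left.
Column against R2: payoffs 19, 10 → best response Left.
Column against R3: payoffs 86, 24 → best response Left.
Mutual best responses: (R1, Left).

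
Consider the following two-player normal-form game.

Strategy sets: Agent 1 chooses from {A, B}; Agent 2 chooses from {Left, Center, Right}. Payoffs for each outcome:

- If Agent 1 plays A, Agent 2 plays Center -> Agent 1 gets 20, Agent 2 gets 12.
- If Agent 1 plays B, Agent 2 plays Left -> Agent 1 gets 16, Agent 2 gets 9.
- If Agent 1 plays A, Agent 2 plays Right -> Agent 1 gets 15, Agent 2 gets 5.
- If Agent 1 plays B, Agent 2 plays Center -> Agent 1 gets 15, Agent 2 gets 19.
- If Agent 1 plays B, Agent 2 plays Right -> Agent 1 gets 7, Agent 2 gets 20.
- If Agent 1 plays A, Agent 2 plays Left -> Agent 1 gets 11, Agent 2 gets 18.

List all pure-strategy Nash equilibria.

(A, Left): Agent 1 can switch to B (11 → 16). Not NE.
(A, Center): Agent 2 can switch to Left (12 → 18). Not NE.
(A, Right): Agent 2 can switch to Left (5 → 18). Not NE.
(B, Left): Agent 2 can switch to Center (9 → 19). Not NE.
(B, Center): Agent 1 can switch to A (15 → 20). Not NE.
(B, Right): Agent 1 can switch to A (7 → 15). Not NE.

There is no pure-strategy Nash equilibrium.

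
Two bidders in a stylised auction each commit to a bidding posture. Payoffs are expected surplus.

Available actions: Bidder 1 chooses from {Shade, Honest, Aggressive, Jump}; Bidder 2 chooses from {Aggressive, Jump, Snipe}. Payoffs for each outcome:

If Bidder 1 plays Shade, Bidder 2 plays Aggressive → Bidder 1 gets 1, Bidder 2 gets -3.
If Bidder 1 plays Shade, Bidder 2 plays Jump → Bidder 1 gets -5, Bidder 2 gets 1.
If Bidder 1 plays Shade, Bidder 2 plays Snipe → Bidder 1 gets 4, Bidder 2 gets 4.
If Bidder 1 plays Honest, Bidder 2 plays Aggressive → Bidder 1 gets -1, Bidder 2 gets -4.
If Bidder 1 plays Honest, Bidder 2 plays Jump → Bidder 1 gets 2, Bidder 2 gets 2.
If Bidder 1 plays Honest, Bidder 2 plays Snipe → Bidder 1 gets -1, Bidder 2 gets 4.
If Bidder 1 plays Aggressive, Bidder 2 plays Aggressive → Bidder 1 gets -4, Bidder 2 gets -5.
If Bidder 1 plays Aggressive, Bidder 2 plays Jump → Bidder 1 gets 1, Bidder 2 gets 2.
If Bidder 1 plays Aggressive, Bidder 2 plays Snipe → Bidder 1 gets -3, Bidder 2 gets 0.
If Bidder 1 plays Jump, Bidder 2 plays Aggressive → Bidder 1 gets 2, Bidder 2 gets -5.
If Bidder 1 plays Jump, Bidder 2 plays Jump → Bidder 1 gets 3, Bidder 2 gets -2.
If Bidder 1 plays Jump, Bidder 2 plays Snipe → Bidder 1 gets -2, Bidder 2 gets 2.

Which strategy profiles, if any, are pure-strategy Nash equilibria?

Bidder 1 against Aggressive: payoffs 1, -1, -4, 2 → best response Jump.
Bidder 1 against Jump: payoffs -5, 2, 1, 3 → best response Jump.
Bidder 1 against Snipe: payoffs 4, -1, -3, -2 → best response Shade.
Bidder 2 against Shade: payoffs -3, 1, 4 → best response Snipe.
Bidder 2 against Honest: payoffs -4, 2, 4 → best response Snipe.
Bidder 2 against Aggressive: payoffs -5, 2, 0 → best response Jump.
Bidder 2 against Jump: payoffs -5, -2, 2 → best response Snipe.
Mutual best responses: (Shade, Snipe).

Pure NE: (Shade, Snipe)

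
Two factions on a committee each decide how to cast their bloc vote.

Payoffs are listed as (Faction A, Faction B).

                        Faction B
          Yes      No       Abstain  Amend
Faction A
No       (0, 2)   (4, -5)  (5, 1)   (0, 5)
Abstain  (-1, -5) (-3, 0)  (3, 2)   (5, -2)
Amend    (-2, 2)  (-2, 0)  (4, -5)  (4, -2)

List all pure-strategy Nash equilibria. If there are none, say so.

No pure-strategy Nash equilibrium.

For each strategy profile, look for a profitable unilateral deviation.
(No, Yes): Faction B can switch to Amend (2 → 5). Not NE.
(No, No): Faction B can switch to Yes (-5 → 2). Not NE.
(No, Abstain): Faction B can switch to Yes (1 → 2). Not NE.
(No, Amend): Faction A can switch to Abstain (0 → 5). Not NE.
(Abstain, Yes): Faction A can switch to No (-1 → 0). Not NE.
(Abstain, No): Faction A can switch to No (-3 → 4). Not NE.
(Abstain, Abstain): Faction A can switch to No (3 → 5). Not NE.
(Abstain, Amend): Faction B can switch to No (-2 → 0). Not NE.
(Amend, Yes): Faction A can switch to No (-2 → 0). Not NE.
(Amend, No): Faction A can switch to No (-2 → 4). Not NE.
(The remaining 2 profiles each have a profitable deviation by the same check.)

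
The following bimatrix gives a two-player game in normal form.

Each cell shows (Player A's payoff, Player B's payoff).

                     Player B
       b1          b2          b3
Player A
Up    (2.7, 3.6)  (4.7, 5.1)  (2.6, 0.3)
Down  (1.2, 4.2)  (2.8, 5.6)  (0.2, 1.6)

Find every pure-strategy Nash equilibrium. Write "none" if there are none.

For each strategy profile, look for a profitable unilateral deviation.
(Up, b1): Player B can switch to b2 (3.6 → 5.1). Not NE.
(Up, b2): Player A gets 4.7, best alternative 2.8; Player B gets 5.1, best alternative 3.6. No profitable deviation — NE.
(Up, b3): Player B can switch to b1 (0.3 → 3.6). Not NE.
(Down, b1): Player A can switch to Up (1.2 → 2.7). Not NE.
(Down, b2): Player A can switch to Up (2.8 → 4.7). Not NE.
(Down, b3): Player A can switch to Up (0.2 → 2.6). Not NE.

Pure NE: (Up, b2)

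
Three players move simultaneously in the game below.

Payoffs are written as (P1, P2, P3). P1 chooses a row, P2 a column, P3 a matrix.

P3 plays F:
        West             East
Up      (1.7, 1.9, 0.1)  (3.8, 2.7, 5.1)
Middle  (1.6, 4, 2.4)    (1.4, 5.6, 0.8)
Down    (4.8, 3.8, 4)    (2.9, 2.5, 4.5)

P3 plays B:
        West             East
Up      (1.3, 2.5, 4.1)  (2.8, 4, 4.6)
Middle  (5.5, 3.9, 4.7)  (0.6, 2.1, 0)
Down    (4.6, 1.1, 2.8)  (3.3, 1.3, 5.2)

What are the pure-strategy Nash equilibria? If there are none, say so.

Pure-strategy Nash equilibria: (Up, East, F), (Middle, West, B), (Down, West, F), (Down, East, B)

For each strategy profile, look for a profitable unilateral deviation.
(Up, West, F): P1 can switch to Down (1.7 → 4.8). Not NE.
(Up, West, B): P1 can switch to Middle (1.3 → 5.5). Not NE.
(Up, East, F): P1 gets 3.8, best alternative 2.9; P2 gets 2.7, best alternative 1.9; P3 gets 5.1, best alternative 4.6. No profitable deviation — NE.
(Up, East, B): P1 can switch to Down (2.8 → 3.3). Not NE.
(Middle, West, F): P1 can switch to Up (1.6 → 1.7). Not NE.
(Middle, West, B): P1 gets 5.5, best alternative 4.6; P2 gets 3.9, best alternative 2.1; P3 gets 4.7, best alternative 2.4. No profitable deviation — NE.
(Middle, East, F): P1 can switch to Up (1.4 → 3.8). Not NE.
(Middle, East, B): P1 can switch to Up (0.6 → 2.8). Not NE.
(Down, West, F): P1 gets 4.8, best alternative 1.7; P2 gets 3.8, best alternative 2.5; P3 gets 4, best alternative 2.8. No profitable deviation — NE.
(Down, West, B): P1 can switch to Middle (4.6 → 5.5). Not NE.
(Down, East, F): P1 can switch to Up (2.9 → 3.8). Not NE.
(Down, East, B): P1 gets 3.3, best alternative 2.8; P2 gets 1.3, best alternative 1.1; P3 gets 5.2, best alternative 4.5. No profitable deviation — NE.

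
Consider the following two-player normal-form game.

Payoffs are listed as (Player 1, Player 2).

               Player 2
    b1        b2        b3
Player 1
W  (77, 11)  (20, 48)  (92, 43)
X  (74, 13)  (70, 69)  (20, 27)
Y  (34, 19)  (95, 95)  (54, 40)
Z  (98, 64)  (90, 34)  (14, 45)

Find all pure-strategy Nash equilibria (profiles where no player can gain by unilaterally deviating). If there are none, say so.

The pure Nash equilibria are (Y, b2); (Z, b1).

For each player, find the best response to each opponent profile; mutual best responses are the pure NE.
Player 1 against b1: payoffs 77, 74, 34, 98 → best response Z.
Player 1 against b2: payoffs 20, 70, 95, 90 → best response Y.
Player 1 against b3: payoffs 92, 20, 54, 14 → best response W.
Player 2 against W: payoffs 11, 48, 43 → best response b2.
Player 2 against X: payoffs 13, 69, 27 → best response b2.
Player 2 against Y: payoffs 19, 95, 40 → best response b2.
Player 2 against Z: payoffs 64, 34, 45 → best response b1.
Mutual best responses: (Y, b2); (Z, b1).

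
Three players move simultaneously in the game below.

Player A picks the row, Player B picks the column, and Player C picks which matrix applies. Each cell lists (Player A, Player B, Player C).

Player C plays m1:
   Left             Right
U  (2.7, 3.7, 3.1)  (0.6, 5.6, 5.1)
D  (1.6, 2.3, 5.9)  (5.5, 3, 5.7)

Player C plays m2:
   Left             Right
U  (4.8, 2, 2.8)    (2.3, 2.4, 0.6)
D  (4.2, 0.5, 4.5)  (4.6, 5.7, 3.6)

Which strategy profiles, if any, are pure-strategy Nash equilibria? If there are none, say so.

Player A against (Left, m1): payoffs 2.7, 1.6 → best response U.
Player A against (Left, m2): payoffs 4.8, 4.2 → best response U.
Player A against (Right, m1): payoffs 0.6, 5.5 → best response D.
Player A against (Right, m2): payoffs 2.3, 4.6 → best response D.
Player B against (U, m1): payoffs 3.7, 5.6 → best response Right.
Player B against (U, m2): payoffs 2, 2.4 → best response Right.
Player B against (D, m1): payoffs 2.3, 3 → best response Right.
Player B against (D, m2): payoffs 0.5, 5.7 → best response Right.
Player C against (U, Left): payoffs 3.1, 2.8 → best response m1.
Player C against (U, Right): payoffs 5.1, 0.6 → best response m1.
Player C against (D, Left): payoffs 5.9, 4.5 → best response m1.
Player C against (D, Right): payoffs 5.7, 3.6 → best response m1.
Mutual best responses: (D, Right, m1).

The unique pure-strategy Nash equilibrium is (D, Right, m1).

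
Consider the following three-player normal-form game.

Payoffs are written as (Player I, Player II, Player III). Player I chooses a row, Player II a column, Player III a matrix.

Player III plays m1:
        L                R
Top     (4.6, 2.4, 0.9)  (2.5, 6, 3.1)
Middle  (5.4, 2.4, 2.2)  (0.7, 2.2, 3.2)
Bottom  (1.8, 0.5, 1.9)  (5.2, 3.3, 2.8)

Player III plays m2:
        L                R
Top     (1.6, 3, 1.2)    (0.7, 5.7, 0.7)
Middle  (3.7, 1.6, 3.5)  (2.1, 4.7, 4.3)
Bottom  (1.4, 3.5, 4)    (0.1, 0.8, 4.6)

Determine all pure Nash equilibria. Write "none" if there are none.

(Top, L, m1): Player I can switch to Middle (4.6 → 5.4). Not NE.
(Top, L, m2): Player I can switch to Middle (1.6 → 3.7). Not NE.
(Top, R, m1): Player I can switch to Bottom (2.5 → 5.2). Not NE.
(Top, R, m2): Player I can switch to Middle (0.7 → 2.1). Not NE.
(Middle, L, m1): Player III can switch to m2 (2.2 → 3.5). Not NE.
(Middle, L, m2): Player II can switch to R (1.6 → 4.7). Not NE.
(Middle, R, m2): Player I gets 2.1, best alternative 0.7; Player II gets 4.7, best alternative 1.6; Player III gets 4.3, best alternative 3.2. No profitable deviation — NE.
(The remaining 5 profiles each have a profitable deviation by the same check.)

The unique pure-strategy Nash equilibrium is (Middle, R, m2).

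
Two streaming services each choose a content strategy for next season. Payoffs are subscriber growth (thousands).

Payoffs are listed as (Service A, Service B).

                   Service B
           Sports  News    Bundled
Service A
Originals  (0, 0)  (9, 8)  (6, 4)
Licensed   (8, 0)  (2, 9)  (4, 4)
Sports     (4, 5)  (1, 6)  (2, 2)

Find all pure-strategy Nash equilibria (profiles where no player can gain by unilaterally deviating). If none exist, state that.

The unique pure-strategy Nash equilibrium is (Originals, News).

Mark each player's best response to every combination of opponents' strategies; a profile where every player is best-responding is a pure Nash equilibrium.
Service A against Sports: payoffs 0, 8, 4 → best response Licensed.
Service A against News: payoffs 9, 2, 1 → best response Originals.
Service A against Bundled: payoffs 6, 4, 2 → best response Originals.
Service B against Originals: payoffs 0, 8, 4 → best response News.
Service B against Licensed: payoffs 0, 9, 4 → best response News.
Service B against Sports: payoffs 5, 6, 2 → best response News.
Mutual best responses: (Originals, News).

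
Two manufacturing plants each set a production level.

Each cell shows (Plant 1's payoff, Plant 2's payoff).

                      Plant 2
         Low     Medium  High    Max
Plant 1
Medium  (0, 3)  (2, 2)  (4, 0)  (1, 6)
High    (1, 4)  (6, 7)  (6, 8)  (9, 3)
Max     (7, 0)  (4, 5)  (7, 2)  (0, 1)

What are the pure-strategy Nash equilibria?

none

(Medium, Low): Plant 1 can switch to High (0 → 1). Not NE.
(Medium, Medium): Plant 1 can switch to High (2 → 6). Not NE.
(Medium, High): Plant 1 can switch to High (4 → 6). Not NE.
(Medium, Max): Plant 1 can switch to High (1 → 9). Not NE.
(High, Low): Plant 1 can switch to Max (1 → 7). Not NE.
(High, Medium): Plant 2 can switch to High (7 → 8). Not NE.
(High, High): Plant 1 can switch to Max (6 → 7). Not NE.
(High, Max): Plant 2 can switch to Low (3 → 4). Not NE.
(The remaining 4 profiles each have a profitable deviation by the same check.)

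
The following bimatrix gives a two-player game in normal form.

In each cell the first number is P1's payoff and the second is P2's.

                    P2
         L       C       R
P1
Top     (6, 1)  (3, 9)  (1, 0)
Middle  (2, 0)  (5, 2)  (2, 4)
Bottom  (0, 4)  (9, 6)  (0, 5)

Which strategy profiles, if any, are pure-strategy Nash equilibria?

(Middle, R), (Bottom, C)

(Top, L): P2 can switch to C (1 → 9). Not NE.
(Top, C): P1 can switch to Middle (3 → 5). Not NE.
(Top, R): P1 can switch to Middle (1 → 2). Not NE.
(Middle, L): P1 can switch to Top (2 → 6). Not NE.
(Middle, C): P1 can switch to Bottom (5 → 9). Not NE.
(Middle, R): P1 gets 2, best alternative 1; P2 gets 4, best alternative 2. No profitable deviation — NE.
(Bottom, L): P1 can switch to Top (0 → 6). Not NE.
(Bottom, C): P1 gets 9, best alternative 5; P2 gets 6, best alternative 5. No profitable deviation — NE.
(Bottom, R): P1 can switch to Top (0 → 1). Not NE.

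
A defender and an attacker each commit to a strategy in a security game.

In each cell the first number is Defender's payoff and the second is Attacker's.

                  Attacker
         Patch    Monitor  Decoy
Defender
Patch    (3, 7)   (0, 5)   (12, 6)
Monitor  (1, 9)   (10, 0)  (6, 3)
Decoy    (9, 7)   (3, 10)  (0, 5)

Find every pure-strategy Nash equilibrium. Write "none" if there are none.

Mark each player's best response to every combination of opponents' strategies; a profile where every player is best-responding is a pure Nash equilibrium.
Defender against Patch: payoffs 3, 1, 9 → best response Decoy.
Defender against Monitor: payoffs 0, 10, 3 → best response Monitor.
Defender against Decoy: payoffs 12, 6, 0 → best response Patch.
Attacker against Patch: payoffs 7, 5, 6 → best response Patch.
Attacker against Monitor: payoffs 9, 0, 3 → best response Patch.
Attacker against Decoy: payoffs 7, 10, 5 → best response Monitor.
No profile is a mutual best response for all players.

This game has no pure Nash equilibrium.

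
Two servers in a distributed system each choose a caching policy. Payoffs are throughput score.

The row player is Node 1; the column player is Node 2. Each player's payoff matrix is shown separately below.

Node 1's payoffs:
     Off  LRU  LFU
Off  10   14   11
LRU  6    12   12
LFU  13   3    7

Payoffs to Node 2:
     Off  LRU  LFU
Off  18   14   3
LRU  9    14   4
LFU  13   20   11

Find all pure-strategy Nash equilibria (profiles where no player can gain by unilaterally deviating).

No pure-strategy Nash equilibrium.

For each player, find the best response to each opponent profile; mutual best responses are the pure NE.
Node 1 against Off: payoffs 10, 6, 13 → best response LFU.
Node 1 against LRU: payoffs 14, 12, 3 → best response Off.
Node 1 against LFU: payoffs 11, 12, 7 → best response LRU.
Node 2 against Off: payoffs 18, 14, 3 → best response Off.
Node 2 against LRU: payoffs 9, 14, 4 → best response LRU.
Node 2 against LFU: payoffs 13, 20, 11 → best response LRU.
No profile is a mutual best response for all players.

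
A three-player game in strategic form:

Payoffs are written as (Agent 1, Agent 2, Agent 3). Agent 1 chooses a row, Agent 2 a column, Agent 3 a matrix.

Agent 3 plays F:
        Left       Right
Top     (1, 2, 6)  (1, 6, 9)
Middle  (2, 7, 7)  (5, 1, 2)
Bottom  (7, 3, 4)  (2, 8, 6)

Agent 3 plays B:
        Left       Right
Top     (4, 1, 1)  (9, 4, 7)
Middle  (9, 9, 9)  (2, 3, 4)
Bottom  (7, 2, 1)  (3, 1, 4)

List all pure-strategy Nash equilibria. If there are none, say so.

The unique pure-strategy Nash equilibrium is (Middle, Left, B).

Agent 1 against (Left, F): payoffs 1, 2, 7 → best response Bottom.
Agent 1 against (Left, B): payoffs 4, 9, 7 → best response Middle.
Agent 1 against (Right, F): payoffs 1, 5, 2 → best response Middle.
Agent 1 against (Right, B): payoffs 9, 2, 3 → best response Top.
Agent 2 against (Top, F): payoffs 2, 6 → best response Right.
Agent 2 against (Top, B): payoffs 1, 4 → best response Right.
Agent 2 against (Middle, F): payoffs 7, 1 → best response Left.
Agent 2 against (Middle, B): payoffs 9, 3 → best response Left.
Agent 2 against (Bottom, F): payoffs 3, 8 → best response Right.
Agent 2 against (Bottom, B): payoffs 2, 1 → best response Left.
Agent 3 against (Top, Left): payoffs 6, 1 → best response F.
Agent 3 against (Top, Right): payoffs 9, 7 → best response F.
Agent 3 against (Middle, Left): payoffs 7, 9 → best response B.
Agent 3 against (Middle, Right): payoffs 2, 4 → best response B.
Agent 3 against (Bottom, Left): payoffs 4, 1 → best response F.
Agent 3 against (Bottom, Right): payoffs 6, 4 → best response F.
Mutual best responses: (Middle, Left, B).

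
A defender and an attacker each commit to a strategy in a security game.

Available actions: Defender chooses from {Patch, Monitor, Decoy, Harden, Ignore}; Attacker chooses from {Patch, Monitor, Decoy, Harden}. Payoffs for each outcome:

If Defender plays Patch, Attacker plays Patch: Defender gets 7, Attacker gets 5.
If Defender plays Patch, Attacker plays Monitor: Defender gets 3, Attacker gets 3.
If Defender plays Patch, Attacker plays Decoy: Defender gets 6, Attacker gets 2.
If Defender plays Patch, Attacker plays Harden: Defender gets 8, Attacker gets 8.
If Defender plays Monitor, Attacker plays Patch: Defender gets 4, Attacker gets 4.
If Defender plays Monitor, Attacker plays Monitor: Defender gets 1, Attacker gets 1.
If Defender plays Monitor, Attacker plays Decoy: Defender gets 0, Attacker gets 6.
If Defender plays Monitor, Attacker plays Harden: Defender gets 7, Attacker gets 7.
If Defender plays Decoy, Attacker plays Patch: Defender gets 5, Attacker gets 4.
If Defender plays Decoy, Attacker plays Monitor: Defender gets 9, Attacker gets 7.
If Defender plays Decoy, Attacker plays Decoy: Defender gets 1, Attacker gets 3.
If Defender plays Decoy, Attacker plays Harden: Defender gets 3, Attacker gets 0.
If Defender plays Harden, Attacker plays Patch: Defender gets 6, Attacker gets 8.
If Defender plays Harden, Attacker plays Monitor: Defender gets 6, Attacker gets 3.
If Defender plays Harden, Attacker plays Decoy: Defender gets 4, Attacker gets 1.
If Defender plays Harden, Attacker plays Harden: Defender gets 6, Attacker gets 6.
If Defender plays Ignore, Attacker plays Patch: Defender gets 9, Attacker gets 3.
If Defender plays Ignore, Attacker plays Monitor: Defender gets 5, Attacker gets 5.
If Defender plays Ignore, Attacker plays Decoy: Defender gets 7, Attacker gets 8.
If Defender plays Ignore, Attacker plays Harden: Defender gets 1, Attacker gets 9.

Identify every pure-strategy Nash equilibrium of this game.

For each player, find the best response to each opponent profile; mutual best responses are the pure NE.
Defender against Patch: payoffs 7, 4, 5, 6, 9 → best response Ignore.
Defender against Monitor: payoffs 3, 1, 9, 6, 5 → best response Decoy.
Defender against Decoy: payoffs 6, 0, 1, 4, 7 → best response Ignore.
Defender against Harden: payoffs 8, 7, 3, 6, 1 → best response Patch.
Attacker against Patch: payoffs 5, 3, 2, 8 → best response Harden.
Attacker against Monitor: payoffs 4, 1, 6, 7 → best response Harden.
Attacker against Decoy: payoffs 4, 7, 3, 0 → best response Monitor.
Attacker against Harden: payoffs 8, 3, 1, 6 → best response Patch.
Attacker against Ignore: payoffs 3, 5, 8, 9 → best response Harden.
Mutual best responses: (Patch, Harden); (Decoy, Monitor).

(Patch, Harden) and (Decoy, Monitor)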